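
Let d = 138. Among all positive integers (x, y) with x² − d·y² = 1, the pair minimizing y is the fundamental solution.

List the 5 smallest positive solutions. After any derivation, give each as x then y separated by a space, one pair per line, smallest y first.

√138 → a₀=11, period (1,2,1,22); ℓ=4 even so k=3
a_0=11:  p_0=11·1+0=11,  q_0=11·0+1=1
…
a_2=2:  p_2=2·12+11=35,  q_2=2·1+1=3
a_3=1:  p_3=1·35+12=47,  q_3=1·3+1=4
fundamental: x₁=47, y₁=4  (since 2209 − 138·16 = 1)
n=2: (47,4)∘(47,4) = (47·47+138·4·4, 47·4+4·47) = (4417,376)
n=3: (4417,376)∘(47,4) = (47·4417+138·4·376, 47·376+4·4417) = (415151,35340)
n=4: (415151,35340)∘(47,4) = (47·415151+138·4·35340, 47·35340+4·415151) = (39019777,3321584)
n=5: (39019777,3321584)∘(47,4) = (47·39019777+138·4·3321584, 47·3321584+4·39019777) = (3667443887,312193556)

47 4
4417 376
415151 35340
39019777 3321584
3667443887 312193556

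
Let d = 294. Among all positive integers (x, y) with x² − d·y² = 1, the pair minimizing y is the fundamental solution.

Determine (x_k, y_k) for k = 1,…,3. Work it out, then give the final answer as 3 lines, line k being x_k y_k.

√294 → a₀=17, period (6,1,4,1,6,34); ℓ=6 even so k=5
step 0: (17, 1)  from 17·(1,0) + (0,1)
step 1: (103, 6)  from 6·(17,1) + (1,0)
step 2: (120, 7)  from 1·(103,6) + (17,1)
step 3: (583, 34)  from 4·(120,7) + (103,6)
step 4: (703, 41)  from 1·(583,34) + (120,7)
step 5: (4801, 280)  from 6·(703,41) + (583,34)
(x₁, y₁) = (4801, 280);  4801² − 294·280² = 1 ✓
(4801+280√294)^2 = 46099201 + 2688560√294
(4801+280√294)^3 = 442644523201 + 25815552840√294

4801 280
46099201 2688560
442644523201 25815552840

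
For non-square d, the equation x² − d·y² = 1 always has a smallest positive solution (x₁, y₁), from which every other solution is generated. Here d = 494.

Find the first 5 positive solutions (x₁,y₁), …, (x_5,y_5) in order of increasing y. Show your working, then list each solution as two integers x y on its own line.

d=494: √d = [22; 4,2,2,1,2,1,2,2,4,44] (ℓ=10, even), read p_9/q_9
step 0: (22, 1)  from 22·(1,0) + (0,1)
step 1: (89, 4)  from 4·(22,1) + (1,0)
step 2: (200, 9)  from 2·(89,4) + (22,1)
step 3: (489, 22)  from 2·(200,9) + (89,4)
step 4: (689, 31)  from 1·(489,22) + (200,9)
step 5: (1867, 84)  from 2·(689,31) + (489,22)
step 6: (2556, 115)  from 1·(1867,84) + (689,31)
…
step 8: (16514, 743)  from 2·(6979,314) + (2556,115)
step 9: (73035, 3286)  from 4·(16514,743) + (6979,314)
→ (73035, 3286).  Check: 73035²=5334111225, 494·3286²=5334111224, difference 1.
k=2:  x_2 = 73035·73035+494·3286·3286 = 10668222449,  y_2 = 73035·3286+3286·73035 = 479986020
k=3:  x_3 = 73035·10668222449+494·3286·479986020 = 1558307253052395,  y_3 = 73035·479986020+3286·10668222449 = 70111557938114
k=4:  x_4 = 73035·1558307253052395+494·3286·70111557938114 = 227621940442695115201,  y_4 = 73035·70111557938114+3286·1558307253052395 = 10241195267540325960
k=5:  x_5 = 73035·227621940442695115201+494·3286·10241195267540325960 = 33248736838906168224357675,  y_5 = 73035·10241195267540325960+3286·227621940442695115201 = 1495931392659503855039086

73035 3286
10668222449 479986020
1558307253052395 70111557938114
227621940442695115201 10241195267540325960
33248736838906168224357675 1495931392659503855039086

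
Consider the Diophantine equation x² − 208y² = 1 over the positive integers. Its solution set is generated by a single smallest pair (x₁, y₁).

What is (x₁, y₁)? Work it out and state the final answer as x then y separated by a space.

649 45

√208 → a₀=14, period (2,2,1,2,2,28); ℓ=6 even so k=5
i=0: a=14 ⇒ p=14, q=1
i=1: a=2 ⇒ p=29, q=2
i=2: a=2 ⇒ p=72, q=5
i=3: a=1 ⇒ p=101, q=7
i=4: a=2 ⇒ p=274, q=19
i=5: a=2 ⇒ p=649, q=45
(x₁, y₁) = (649, 45);  649² − 208·45² = 1 ✓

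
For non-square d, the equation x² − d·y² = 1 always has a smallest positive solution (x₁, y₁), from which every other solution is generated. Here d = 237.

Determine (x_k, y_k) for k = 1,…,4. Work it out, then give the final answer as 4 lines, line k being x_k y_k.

√237 → a₀=15, period (2,1,1,7,10,7,1,1,2,30); ℓ=10 even so k=9
step 0: (15, 1)  from 15·(1,0) + (0,1)
step 1: (31, 2)  from 2·(15,1) + (1,0)
step 2: (46, 3)  from 1·(31,2) + (15,1)
step 3: (77, 5)  from 1·(46,3) + (31,2)
step 4: (585, 38)  from 7·(77,5) + (46,3)
step 5: (5927, 385)  from 10·(585,38) + (77,5)
step 6: (42074, 2733)  from 7·(5927,385) + (585,38)
step 7: (48001, 3118)  from 1·(42074,2733) + (5927,385)
step 8: (90075, 5851)  from 1·(48001,3118) + (42074,2733)
step 9: (228151, 14820)  from 2·(90075,5851) + (48001,3118)
fundamental: x₁=228151, y₁=14820  (since 52052878801 − 237·219632400 = 1)
(228151+14820√237)^2 = 104105757601 + 6762395640√237
(228151+14820√237)^3 = 47503665404623351 + 3085694655308460√237
(228151+14820√237)^4 = 21676017531356338550401 + 1408008642599798519280√237

228151 14820
104105757601 6762395640
47503665404623351 3085694655308460
21676017531356338550401 1408008642599798519280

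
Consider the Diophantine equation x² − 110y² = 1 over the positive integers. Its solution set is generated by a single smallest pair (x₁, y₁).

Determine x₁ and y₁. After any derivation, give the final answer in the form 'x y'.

√110 = [10; 2,20, …], period ℓ=2 (even) → k=1
i=0: a=10 ⇒ p=10, q=1
i=1: a=2 ⇒ p=21, q=2
(x₁, y₁) = (21, 2);  21² − 110·2² = 1 ✓

21 2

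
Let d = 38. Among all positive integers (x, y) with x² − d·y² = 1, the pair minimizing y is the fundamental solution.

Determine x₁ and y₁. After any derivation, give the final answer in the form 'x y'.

37 6

[6; 6,12] for √38; ℓ=2 ⇒ convergent index 1
i=0: a=6 ⇒ p=6, q=1
i=1: a=6 ⇒ p=37, q=6
fundamental: x₁=37, y₁=6  (since 1369 − 38·36 = 1)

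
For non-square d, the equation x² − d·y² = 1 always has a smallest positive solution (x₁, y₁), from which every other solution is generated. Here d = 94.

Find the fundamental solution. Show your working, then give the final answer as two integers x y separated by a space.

2143295 221064

√94 → a₀=9, period (1,2,3,1,1,…,2,1,18); ℓ=16 even so k=15
k=0  a_k=9  p_k/q_k = 9/1
k=1  a_k=1  p_k/q_k = 10/1
k=2  a_k=2  p_k/q_k = 29/3
k=3  a_k=3  p_k/q_k = 97/10
…
k=5  a_k=1  p_k/q_k = 223/23
k=6  a_k=5  p_k/q_k = 1241/128
…
k=9  a_k=1  p_k/q_k = 14417/1487
…
k=11  a_k=1  p_k/q_k = 99455/10258
k=12  a_k=1  p_k/q_k = 184493/19029
k=13  a_k=3  p_k/q_k = 652934/67345
k=14  a_k=2  p_k/q_k = 1490361/153719
k=15  a_k=1  p_k/q_k = 2143295/221064
(x₁, y₁) = (2143295, 221064);  2143295² − 94·221064² = 1 ✓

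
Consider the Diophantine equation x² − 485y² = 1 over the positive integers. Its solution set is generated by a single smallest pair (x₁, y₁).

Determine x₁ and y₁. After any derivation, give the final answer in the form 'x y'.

d=485: √d = [22; 44] (ℓ=1, odd), read p_1/q_1
a_0=22:  p_0=22·1+0=22,  q_0=22·0+1=1
a_1=44:  p_1=44·22+1=969,  q_1=44·1+0=44
(x₁, y₁) = (969, 44);  969² − 485·44² = 1 ✓

969 44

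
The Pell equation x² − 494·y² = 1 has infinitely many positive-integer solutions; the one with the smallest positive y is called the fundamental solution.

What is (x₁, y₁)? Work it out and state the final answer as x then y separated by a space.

73035 3286

√494 = [22; 4,2,2,1,2,1,2,2,4,44, …], period ℓ=10 (even) → k=9
k=0  a_k=22  p_k/q_k = 22/1
k=1  a_k=4  p_k/q_k = 89/4
k=2  a_k=2  p_k/q_k = 200/9
…
k=4  a_k=1  p_k/q_k = 689/31
k=5  a_k=2  p_k/q_k = 1867/84
k=6  a_k=1  p_k/q_k = 2556/115
…
k=8  a_k=2  p_k/q_k = 16514/743
k=9  a_k=4  p_k/q_k = 73035/3286
(x₁, y₁) = (73035, 3286);  73035² − 494·3286² = 1 ✓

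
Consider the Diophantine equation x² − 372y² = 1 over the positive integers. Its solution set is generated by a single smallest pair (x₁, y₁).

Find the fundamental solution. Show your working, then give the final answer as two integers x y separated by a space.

√372 → a₀=19, period (3,2,12,2,3,38); ℓ=6 even so k=5
k=0  a_k=19  p_k/q_k = 19/1
k=1  a_k=3  p_k/q_k = 58/3
…
k=3  a_k=12  p_k/q_k = 1678/87
k=4  a_k=2  p_k/q_k = 3491/181
k=5  a_k=3  p_k/q_k = 12151/630
→ (12151, 630).  Check: 12151²=147646801, 372·630²=147646800, difference 1.

12151 630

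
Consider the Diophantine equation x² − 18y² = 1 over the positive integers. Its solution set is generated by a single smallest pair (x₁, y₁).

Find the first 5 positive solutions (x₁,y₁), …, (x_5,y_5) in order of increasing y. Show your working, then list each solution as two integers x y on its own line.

17 4
577 136
19601 4620
665857 156944
22619537 5331476

[4; 4,8] for √18; ℓ=2 ⇒ convergent index 1
a_0=4:  p_0=4·1+0=4,  q_0=4·0+1=1
a_1=4:  p_1=4·4+1=17,  q_1=4·1+0=4
→ (17, 4).  Check: 17²=289, 18·4²=288, difference 1.
n=2: (17,4)∘(17,4) = (17·17+18·4·4, 17·4+4·17) = (577,136)
n=3: (577,136)∘(17,4) = (17·577+18·4·136, 17·136+4·577) = (19601,4620)
n=4: (19601,4620)∘(17,4) = (17·19601+18·4·4620, 17·4620+4·19601) = (665857,156944)
n=5: (665857,156944)∘(17,4) = (17·665857+18·4·156944, 17·156944+4·665857) = (22619537,5331476)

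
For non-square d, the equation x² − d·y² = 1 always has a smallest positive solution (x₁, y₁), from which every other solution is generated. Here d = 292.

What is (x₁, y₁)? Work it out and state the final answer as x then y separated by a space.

√292 → a₀=17, period (11,2,1,3,8,3,1,2,11,34); ℓ=10 even so k=9
a_0=17:  p_0=17·1+0=17,  q_0=17·0+1=1
…
a_4=3:  p_4=3·581+393=2136,  q_4=3·34+23=125
a_5=8:  p_5=8·2136+581=17669,  q_5=8·125+34=1034
a_6=3:  p_6=3·17669+2136=55143,  q_6=3·1034+125=3227
…
a_8=2:  p_8=2·72812+55143=200767,  q_8=2·4261+3227=11749
a_9=11:  p_9=11·200767+72812=2281249,  q_9=11·11749+4261=133500
(x₁, y₁) = (2281249, 133500);  2281249² − 292·133500² = 1 ✓

2281249 133500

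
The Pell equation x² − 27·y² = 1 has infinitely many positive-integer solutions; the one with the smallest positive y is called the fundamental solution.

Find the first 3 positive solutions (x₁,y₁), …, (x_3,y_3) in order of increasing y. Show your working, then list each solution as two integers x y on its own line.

26 5
1351 260
70226 13515

√27 → a₀=5, period (5,10); ℓ=2 even so k=1
step 0: (5, 1)  from 5·(1,0) + (0,1)
step 1: (26, 5)  from 5·(5,1) + (1,0)
(x₁, y₁) = (26, 5);  26² − 27·5² = 1 ✓
(x_2, y_2) = (26·26 + 27·5·5, 26·5 + 5·26) = (1351, 260)
(x_3, y_3) = (26·1351 + 27·5·260, 26·260 + 5·1351) = (70226, 13515)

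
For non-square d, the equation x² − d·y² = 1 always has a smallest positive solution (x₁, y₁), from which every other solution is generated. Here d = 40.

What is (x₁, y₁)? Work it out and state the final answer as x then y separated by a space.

19 3

d=40: √d = [6; 3,12] (ℓ=2, even), read p_1/q_1
k=0  a_k=6  p_k/q_k = 6/1
k=1  a_k=3  p_k/q_k = 19/3
→ (19, 3).  Check: 19²=361, 40·3²=360, difference 1.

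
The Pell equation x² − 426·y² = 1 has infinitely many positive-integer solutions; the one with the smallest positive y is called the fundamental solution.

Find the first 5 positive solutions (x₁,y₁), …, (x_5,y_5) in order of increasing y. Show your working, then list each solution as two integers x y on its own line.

88751 4300
15753480001 763258600
2796274207048751 135479928012900
496344264283813920001 24047958181382517200
88102099596109264220968751 4268560672976279640021500

√426 → a₀=20, period (1,1,1,3,2,6,2,3,1,1,1,40); ℓ=12 even so k=11
i=0: a=20 ⇒ p=20, q=1
…
i=2: a=1 ⇒ p=41, q=2
…
i=4: a=3 ⇒ p=227, q=11
…
i=7: a=2 ⇒ p=7162, q=347
i=8: a=3 ⇒ p=24809, q=1202
i=9: a=1 ⇒ p=31971, q=1549
i=10: a=1 ⇒ p=56780, q=2751
i=11: a=1 ⇒ p=88751, q=4300
fundamental: x₁=88751, y₁=4300  (since 7876740001 − 426·18490000 = 1)
(x_2, y_2) = (88751·88751 + 426·4300·4300, 88751·4300 + 4300·88751) = (15753480001, 763258600)
(x_3, y_3) = (88751·15753480001 + 426·4300·763258600, 88751·763258600 + 4300·15753480001) = (2796274207048751, 135479928012900)
(x_4, y_4) = (88751·2796274207048751 + 426·4300·135479928012900, 88751·135479928012900 + 4300·2796274207048751) = (496344264283813920001, 24047958181382517200)
(x_5, y_5) = (88751·496344264283813920001 + 426·4300·24047958181382517200, 88751·24047958181382517200 + 4300·496344264283813920001) = (88102099596109264220968751, 4268560672976279640021500)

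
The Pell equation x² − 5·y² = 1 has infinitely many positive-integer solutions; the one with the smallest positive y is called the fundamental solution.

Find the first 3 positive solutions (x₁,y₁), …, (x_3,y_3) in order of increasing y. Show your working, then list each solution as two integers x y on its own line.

[2; 4] for √5; ℓ=1 ⇒ convergent index 1
i=0: a=2 ⇒ p=2, q=1
i=1: a=4 ⇒ p=9, q=4
fundamental: x₁=9, y₁=4  (since 81 − 5·16 = 1)
k=2:  x_2 = 9·9+5·4·4 = 161,  y_2 = 9·4+4·9 = 72
k=3:  x_3 = 9·161+5·4·72 = 2889,  y_3 = 9·72+4·161 = 1292

9 4
161 72
2889 1292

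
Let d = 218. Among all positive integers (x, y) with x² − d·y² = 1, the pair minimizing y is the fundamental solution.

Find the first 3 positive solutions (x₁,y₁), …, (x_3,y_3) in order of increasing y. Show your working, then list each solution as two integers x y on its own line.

[14; 1,3,3,1,28] for √218; ℓ=5 ⇒ convergent index 9
step 0: (14, 1)  from 14·(1,0) + (0,1)
step 1: (15, 1)  from 1·(14,1) + (1,0)
step 2: (59, 4)  from 3·(15,1) + (14,1)
step 3: (192, 13)  from 3·(59,4) + (15,1)
step 4: (251, 17)  from 1·(192,13) + (59,4)
…
step 6: (7471, 506)  from 1·(7220,489) + (251,17)
step 7: (29633, 2007)  from 3·(7471,506) + (7220,489)
step 8: (96370, 6527)  from 3·(29633,2007) + (7471,506)
step 9: (126003, 8534)  from 1·(96370,6527) + (29633,2007)
fundamental: x₁=126003, y₁=8534  (since 15876756009 − 218·72829156 = 1)
(x_2, y_2) = (126003·126003 + 218·8534·8534, 126003·8534 + 8534·126003) = (31753512017, 2150619204)
(x_3, y_3) = (126003·31753512017 + 218·8534·2150619204, 126003·2150619204 + 8534·31753512017) = (8002075549230099, 541968943114690)

126003 8534
31753512017 2150619204
8002075549230099 541968943114690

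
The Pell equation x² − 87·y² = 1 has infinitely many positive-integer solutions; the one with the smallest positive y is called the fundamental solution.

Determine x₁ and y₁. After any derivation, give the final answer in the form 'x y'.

28 3

√87 = [9; 3,18, …], period ℓ=2 (even) → k=1
step 0: (9, 1)  from 9·(1,0) + (0,1)
step 1: (28, 3)  from 3·(9,1) + (1,0)
→ (28, 3).  Check: 28²=784, 87·3²=783, difference 1.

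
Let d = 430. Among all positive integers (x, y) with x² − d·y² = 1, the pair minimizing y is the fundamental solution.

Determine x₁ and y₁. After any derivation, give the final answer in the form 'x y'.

√430 → a₀=20, period (1,2,1,3,1,…,2,1,40); ℓ=14 even so k=13
step 0: (20, 1)  from 20·(1,0) + (0,1)
step 1: (21, 1)  from 1·(20,1) + (1,0)
step 2: (62, 3)  from 2·(21,1) + (20,1)
…
step 8: (133439, 6435)  from 6·(21794,1051) + (2675,129)
step 9: (155233, 7486)  from 1·(133439,6435) + (21794,1051)
…
step 12: (2107880, 101651)  from 2·(754371,36379) + (599138,28893)
step 13: (2862251, 138030)  from 1·(2107880,101651) + (754371,36379)
fundamental: x₁=2862251, y₁=138030  (since 8192480787001 − 430·19052280900 = 1)

2862251 138030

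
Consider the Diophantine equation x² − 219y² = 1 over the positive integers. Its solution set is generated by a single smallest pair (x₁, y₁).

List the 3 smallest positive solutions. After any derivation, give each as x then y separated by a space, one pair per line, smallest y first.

74 5
10951 740
1620674 109515

[14; 1,3,1,28] for √219; ℓ=4 ⇒ convergent index 3
a_0=14:  p_0=14·1+0=14,  q_0=14·0+1=1
a_1=1:  p_1=1·14+1=15,  q_1=1·1+0=1
a_2=3:  p_2=3·15+14=59,  q_2=3·1+1=4
a_3=1:  p_3=1·59+15=74,  q_3=1·4+1=5
→ (74, 5).  Check: 74²=5476, 219·5²=5475, difference 1.
(x_2, y_2) = (74·74 + 219·5·5, 74·5 + 5·74) = (10951, 740)
(x_3, y_3) = (74·10951 + 219·5·740, 74·740 + 5·10951) = (1620674, 109515)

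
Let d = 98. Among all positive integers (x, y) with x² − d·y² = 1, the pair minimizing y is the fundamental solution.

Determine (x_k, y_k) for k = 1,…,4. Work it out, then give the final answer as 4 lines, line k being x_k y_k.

[9; 1,8,1,18] for √98; ℓ=4 ⇒ convergent index 3
step 0: (9, 1)  from 9·(1,0) + (0,1)
step 1: (10, 1)  from 1·(9,1) + (1,0)
step 2: (89, 9)  from 8·(10,1) + (9,1)
step 3: (99, 10)  from 1·(89,9) + (10,1)
fundamental: x₁=99, y₁=10  (since 9801 − 98·100 = 1)
k=2:  x_2 = 99·99+98·10·10 = 19601,  y_2 = 99·10+10·99 = 1980
k=3:  x_3 = 99·19601+98·10·1980 = 3880899,  y_3 = 99·1980+10·19601 = 392030
k=4:  x_4 = 99·3880899+98·10·392030 = 768398401,  y_4 = 99·392030+10·3880899 = 77619960

99 10
19601 1980
3880899 392030
768398401 77619960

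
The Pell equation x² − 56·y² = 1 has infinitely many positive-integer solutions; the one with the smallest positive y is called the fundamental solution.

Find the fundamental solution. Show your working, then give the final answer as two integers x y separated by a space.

15 2

[7; 2,14] for √56; ℓ=2 ⇒ convergent index 1
a_0=7:  p_0=7·1+0=7,  q_0=7·0+1=1
a_1=2:  p_1=2·7+1=15,  q_1=2·1+0=2
(x₁, y₁) = (15, 2);  15² − 56·2² = 1 ✓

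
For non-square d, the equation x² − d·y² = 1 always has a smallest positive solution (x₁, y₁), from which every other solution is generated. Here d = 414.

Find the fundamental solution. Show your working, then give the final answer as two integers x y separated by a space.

√414 = [20; 2,1,7,2,7,1,2,40, …], period ℓ=8 (even) → k=7
i=0: a=20 ⇒ p=20, q=1
i=1: a=2 ⇒ p=41, q=2
i=2: a=1 ⇒ p=61, q=3
…
i=4: a=2 ⇒ p=997, q=49
…
i=6: a=1 ⇒ p=8444, q=415
i=7: a=2 ⇒ p=24335, q=1196
→ (24335, 1196).  Check: 24335²=592192225, 414·1196²=592192224, difference 1.

24335 1196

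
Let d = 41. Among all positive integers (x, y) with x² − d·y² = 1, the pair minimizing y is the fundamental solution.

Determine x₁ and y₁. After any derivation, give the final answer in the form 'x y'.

2049 320

√41 → a₀=6, period (2,2,12); ℓ=3 odd so k=5
a_0=6:  p_0=6·1+0=6,  q_0=6·0+1=1
…
a_4=2:  p_4=2·397+32=826,  q_4=2·62+5=129
a_5=2:  p_5=2·826+397=2049,  q_5=2·129+62=320
(x₁, y₁) = (2049, 320);  2049² − 41·320² = 1 ✓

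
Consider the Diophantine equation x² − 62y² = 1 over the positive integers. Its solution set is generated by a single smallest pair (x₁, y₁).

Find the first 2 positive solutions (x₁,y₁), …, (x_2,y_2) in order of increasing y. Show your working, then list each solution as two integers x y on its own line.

[7; 1,6,1,14] for √62; ℓ=4 ⇒ convergent index 3
a_0=7:  p_0=7·1+0=7,  q_0=7·0+1=1
a_1=1:  p_1=1·7+1=8,  q_1=1·1+0=1
a_2=6:  p_2=6·8+7=55,  q_2=6·1+1=7
a_3=1:  p_3=1·55+8=63,  q_3=1·7+1=8
fundamental: x₁=63, y₁=8  (since 3969 − 62·64 = 1)
k=2:  x_2 = 63·63+62·8·8 = 7937,  y_2 = 63·8+8·63 = 1008

63 8
7937 1008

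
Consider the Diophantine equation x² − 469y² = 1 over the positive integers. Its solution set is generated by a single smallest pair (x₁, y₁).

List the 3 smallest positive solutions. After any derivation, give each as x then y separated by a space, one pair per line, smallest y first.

137215 6336
37655912449 1738788480
10333912053241855 477175722560064

√469 → a₀=21, period (1,1,1,10,6,10,1,1,1,42); ℓ=10 even so k=9
k=0  a_k=21  p_k/q_k = 21/1
k=1  a_k=1  p_k/q_k = 22/1
k=2  a_k=1  p_k/q_k = 43/2
k=3  a_k=1  p_k/q_k = 65/3
k=4  a_k=10  p_k/q_k = 693/32
…
k=8  a_k=1  p_k/q_k = 90069/4159
k=9  a_k=1  p_k/q_k = 137215/6336
→ (137215, 6336).  Check: 137215²=18827956225, 469·6336²=18827956224, difference 1.
(x_2, y_2) = (137215·137215 + 469·6336·6336, 137215·6336 + 6336·137215) = (37655912449, 1738788480)
(x_3, y_3) = (137215·37655912449 + 469·6336·1738788480, 137215·1738788480 + 6336·37655912449) = (10333912053241855, 477175722560064)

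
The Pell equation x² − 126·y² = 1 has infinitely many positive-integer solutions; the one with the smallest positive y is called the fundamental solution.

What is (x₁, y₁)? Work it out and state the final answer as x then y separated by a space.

[11; 4,2,4,22] for √126; ℓ=4 ⇒ convergent index 3
step 0: (11, 1)  from 11·(1,0) + (0,1)
…
step 2: (101, 9)  from 2·(45,4) + (11,1)
step 3: (449, 40)  from 4·(101,9) + (45,4)
→ (449, 40).  Check: 449²=201601, 126·40²=201600, difference 1.

449 40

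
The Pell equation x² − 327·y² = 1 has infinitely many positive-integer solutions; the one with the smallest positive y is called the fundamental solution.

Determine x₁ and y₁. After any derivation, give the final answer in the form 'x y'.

[18; 12,36] for √327; ℓ=2 ⇒ convergent index 1
a_0=18:  p_0=18·1+0=18,  q_0=18·0+1=1
a_1=12:  p_1=12·18+1=217,  q_1=12·1+0=12
(x₁, y₁) = (217, 12);  217² − 327·12² = 1 ✓

217 12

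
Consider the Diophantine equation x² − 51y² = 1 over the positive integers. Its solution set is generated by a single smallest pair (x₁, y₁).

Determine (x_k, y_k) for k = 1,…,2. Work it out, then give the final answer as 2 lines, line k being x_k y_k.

√51 → a₀=7, period (7,14); ℓ=2 even so k=1
k=0  a_k=7  p_k/q_k = 7/1
k=1  a_k=7  p_k/q_k = 50/7
fundamental: x₁=50, y₁=7  (since 2500 − 51·49 = 1)
k=2:  x_2 = 50·50+51·7·7 = 4999,  y_2 = 50·7+7·50 = 700

50 7
4999 700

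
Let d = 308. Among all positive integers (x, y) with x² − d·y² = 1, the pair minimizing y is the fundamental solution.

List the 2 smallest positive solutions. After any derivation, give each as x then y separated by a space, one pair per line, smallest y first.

d=308: √d = [17; 1,1,4,1,1,34] (ℓ=6, even), read p_5/q_5
step 0: (17, 1)  from 17·(1,0) + (0,1)
step 1: (18, 1)  from 1·(17,1) + (1,0)
…
step 3: (158, 9)  from 4·(35,2) + (18,1)
step 4: (193, 11)  from 1·(158,9) + (35,2)
step 5: (351, 20)  from 1·(193,11) + (158,9)
→ (351, 20).  Check: 351²=123201, 308·20²=123200, difference 1.
(x_2, y_2) = (351·351 + 308·20·20, 351·20 + 20·351) = (246401, 14040)

351 20
246401 14040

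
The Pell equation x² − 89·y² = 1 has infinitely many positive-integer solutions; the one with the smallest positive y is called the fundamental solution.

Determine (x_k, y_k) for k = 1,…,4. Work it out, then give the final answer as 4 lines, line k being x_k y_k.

500001 53000
500002000001 53000106000
500003000004500001 53000212000159000
500004000010000008000001 53000318000530000212000

[9; 2,3,3,2,18] for √89; ℓ=5 ⇒ convergent index 9
k=0  a_k=9  p_k/q_k = 9/1
k=1  a_k=2  p_k/q_k = 19/2
k=2  a_k=3  p_k/q_k = 66/7
k=3  a_k=3  p_k/q_k = 217/23
…
k=5  a_k=18  p_k/q_k = 9217/977
k=6  a_k=2  p_k/q_k = 18934/2007
…
k=8  a_k=3  p_k/q_k = 216991/23001
k=9  a_k=2  p_k/q_k = 500001/53000
fundamental: x₁=500001, y₁=53000  (since 250001000001 − 89·2809000000 = 1)
k=2:  x_2 = 500001·500001+89·53000·53000 = 500002000001,  y_2 = 500001·53000+53000·500001 = 53000106000
k=3:  x_3 = 500001·500002000001+89·53000·53000106000 = 500003000004500001,  y_3 = 500001·53000106000+53000·500002000001 = 53000212000159000
k=4:  x_4 = 500001·500003000004500001+89·53000·53000212000159000 = 500004000010000008000001,  y_4 = 500001·53000212000159000+53000·500003000004500001 = 53000318000530000212000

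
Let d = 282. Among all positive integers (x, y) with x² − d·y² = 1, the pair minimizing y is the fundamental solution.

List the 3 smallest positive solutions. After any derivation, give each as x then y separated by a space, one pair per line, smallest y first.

√282 = [16; 1,3,1,4,1,3,1,32, …], period ℓ=8 (even) → k=7
a_0=16:  p_0=16·1+0=16,  q_0=16·0+1=1
a_1=1:  p_1=1·16+1=17,  q_1=1·1+0=1
…
a_4=4:  p_4=4·84+67=403,  q_4=4·5+4=24
a_5=1:  p_5=1·403+84=487,  q_5=1·24+5=29
a_6=3:  p_6=3·487+403=1864,  q_6=3·29+24=111
a_7=1:  p_7=1·1864+487=2351,  q_7=1·111+29=140
(x₁, y₁) = (2351, 140);  2351² − 282·140² = 1 ✓
n=2: (2351,140)∘(2351,140) = (2351·2351+282·140·140, 2351·140+140·2351) = (11054401,658280)
n=3: (11054401,658280)∘(2351,140) = (2351·11054401+282·140·658280, 2351·658280+140·11054401) = (51977791151,3095232420)

2351 140
11054401 658280
51977791151 3095232420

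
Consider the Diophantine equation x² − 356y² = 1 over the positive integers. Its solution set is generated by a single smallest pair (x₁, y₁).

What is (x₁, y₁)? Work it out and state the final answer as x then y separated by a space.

500001 26500

d=356: √d = [18; 1,6,1,1,2,…,6,1,36] (ℓ=14, even), read p_13/q_13
i=0: a=18 ⇒ p=18, q=1
…
i=5: a=2 ⇒ p=717, q=38
…
i=8: a=1 ⇒ p=9717, q=515
…
i=12: a=6 ⇒ p=433982, q=23001
i=13: a=1 ⇒ p=500001, q=26500
fundamental: x₁=500001, y₁=26500  (since 250001000001 − 356·702250000 = 1)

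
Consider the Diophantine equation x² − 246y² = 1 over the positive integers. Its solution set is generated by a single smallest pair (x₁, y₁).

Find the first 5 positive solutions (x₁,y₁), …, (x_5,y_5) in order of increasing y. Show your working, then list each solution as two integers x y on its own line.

88805 5662
15772656049 1005627820
2801381440774085 178609557104538
497553357680112580801 31722843436331366360
88370451854763414035291525 5634294222548204422095062

d=246: √d = [15; 1,2,5,1,14,1,5,2,1,30] (ℓ=10, even), read p_9/q_9
a_0=15:  p_0=15·1+0=15,  q_0=15·0+1=1
a_1=1:  p_1=1·15+1=16,  q_1=1·1+0=1
…
a_4=1:  p_4=1·251+47=298,  q_4=1·16+3=19
…
a_8=2:  p_8=2·28028+4721=60777,  q_8=2·1787+301=3875
a_9=1:  p_9=1·60777+28028=88805,  q_9=1·3875+1787=5662
(x₁, y₁) = (88805, 5662);  88805² − 246·5662² = 1 ✓
(88805+5662√246)^2 = 15772656049 + 1005627820√246
(88805+5662√246)^3 = 2801381440774085 + 178609557104538√246
(88805+5662√246)^4 = 497553357680112580801 + 31722843436331366360√246
(88805+5662√246)^5 = 88370451854763414035291525 + 5634294222548204422095062√246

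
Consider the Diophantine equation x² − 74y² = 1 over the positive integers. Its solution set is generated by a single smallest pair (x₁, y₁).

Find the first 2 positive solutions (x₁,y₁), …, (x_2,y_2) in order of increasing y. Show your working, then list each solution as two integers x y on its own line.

3699 430
27365201 3181140

d=74: √d = [8; 1,1,1,1,16] (ℓ=5, odd), read p_9/q_9
step 0: (8, 1)  from 8·(1,0) + (0,1)
…
step 2: (17, 2)  from 1·(9,1) + (8,1)
step 3: (26, 3)  from 1·(17,2) + (9,1)
…
step 7: (1471, 171)  from 1·(757,88) + (714,83)
step 8: (2228, 259)  from 1·(1471,171) + (757,88)
step 9: (3699, 430)  from 1·(2228,259) + (1471,171)
(x₁, y₁) = (3699, 430);  3699² − 74·430² = 1 ✓
(3699+430√74)^2 = 27365201 + 3181140√74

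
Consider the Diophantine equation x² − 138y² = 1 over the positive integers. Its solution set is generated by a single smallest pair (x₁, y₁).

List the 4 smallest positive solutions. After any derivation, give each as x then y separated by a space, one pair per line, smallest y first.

d=138: √d = [11; 1,2,1,22] (ℓ=4, even), read p_3/q_3
i=0: a=11 ⇒ p=11, q=1
i=1: a=1 ⇒ p=12, q=1
i=2: a=2 ⇒ p=35, q=3
i=3: a=1 ⇒ p=47, q=4
fundamental: x₁=47, y₁=4  (since 2209 − 138·16 = 1)
(47+4√138)^2 = 4417 + 376√138
(47+4√138)^3 = 415151 + 35340√138
(47+4√138)^4 = 39019777 + 3321584√138

47 4
4417 376
415151 35340
39019777 3321584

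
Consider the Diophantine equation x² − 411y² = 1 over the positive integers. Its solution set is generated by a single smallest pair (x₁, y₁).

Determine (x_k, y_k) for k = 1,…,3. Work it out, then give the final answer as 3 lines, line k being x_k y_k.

49730 2453
4946145799 243975380
491943661118810 24265791292347

√411 → a₀=20, period (3,1,1,1,19,1,1,1,3,40); ℓ=10 even so k=9
step 0: (20, 1)  from 20·(1,0) + (0,1)
step 1: (61, 3)  from 3·(20,1) + (1,0)
step 2: (81, 4)  from 1·(61,3) + (20,1)
step 3: (142, 7)  from 1·(81,4) + (61,3)
step 4: (223, 11)  from 1·(142,7) + (81,4)
…
step 6: (4602, 227)  from 1·(4379,216) + (223,11)
step 7: (8981, 443)  from 1·(4602,227) + (4379,216)
step 8: (13583, 670)  from 1·(8981,443) + (4602,227)
step 9: (49730, 2453)  from 3·(13583,670) + (8981,443)
→ (49730, 2453).  Check: 49730²=2473072900, 411·2453²=2473072899, difference 1.
k=2:  x_2 = 49730·49730+411·2453·2453 = 4946145799,  y_2 = 49730·2453+2453·49730 = 243975380
k=3:  x_3 = 49730·4946145799+411·2453·243975380 = 491943661118810,  y_3 = 49730·243975380+2453·4946145799 = 24265791292347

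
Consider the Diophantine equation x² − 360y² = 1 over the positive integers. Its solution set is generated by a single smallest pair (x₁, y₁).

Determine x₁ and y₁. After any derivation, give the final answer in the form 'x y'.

√360 → a₀=18, period (1,36); ℓ=2 even so k=1
i=0: a=18 ⇒ p=18, q=1
i=1: a=1 ⇒ p=19, q=1
(x₁, y₁) = (19, 1);  19² − 360·1² = 1 ✓

19 1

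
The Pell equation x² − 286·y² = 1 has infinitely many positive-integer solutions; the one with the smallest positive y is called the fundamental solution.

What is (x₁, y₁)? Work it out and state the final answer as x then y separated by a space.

√286 → a₀=16, period (1,10,3,3,2,3,3,10,1,32); ℓ=10 even so k=9
i=0: a=16 ⇒ p=16, q=1
i=1: a=1 ⇒ p=17, q=1
i=2: a=10 ⇒ p=186, q=11
i=3: a=3 ⇒ p=575, q=34
i=4: a=3 ⇒ p=1911, q=113
i=5: a=2 ⇒ p=4397, q=260
i=6: a=3 ⇒ p=15102, q=893
i=7: a=3 ⇒ p=49703, q=2939
i=8: a=10 ⇒ p=512132, q=30283
i=9: a=1 ⇒ p=561835, q=33222
→ (561835, 33222).  Check: 561835²=315658567225, 286·33222²=315658567224, difference 1.

561835 33222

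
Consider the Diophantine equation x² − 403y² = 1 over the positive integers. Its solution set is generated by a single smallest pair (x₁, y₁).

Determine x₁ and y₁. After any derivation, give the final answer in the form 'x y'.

669878 33369

√403 → a₀=20, period (13,2,1,3,1,3,1,2,13,40); ℓ=10 even so k=9
a_0=20:  p_0=20·1+0=20,  q_0=20·0+1=1
…
a_4=3:  p_4=3·803+542=2951,  q_4=3·40+27=147
…
a_8=2:  p_8=2·17967+14213=50147,  q_8=2·895+708=2498
a_9=13:  p_9=13·50147+17967=669878,  q_9=13·2498+895=33369
(x₁, y₁) = (669878, 33369);  669878² − 403·33369² = 1 ✓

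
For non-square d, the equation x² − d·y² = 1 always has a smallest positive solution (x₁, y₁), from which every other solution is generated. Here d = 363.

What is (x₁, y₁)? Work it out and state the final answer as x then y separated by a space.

362 19

√363 = [19; 19,38, …], period ℓ=2 (even) → k=1
k=0  a_k=19  p_k/q_k = 19/1
k=1  a_k=19  p_k/q_k = 362/19
(x₁, y₁) = (362, 19);  362² − 363·19² = 1 ✓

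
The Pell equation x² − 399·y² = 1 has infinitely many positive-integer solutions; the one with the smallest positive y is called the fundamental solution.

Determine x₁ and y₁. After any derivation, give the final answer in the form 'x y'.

√399 → a₀=19, period (1,38); ℓ=2 even so k=1
a_0=19:  p_0=19·1+0=19,  q_0=19·0+1=1
a_1=1:  p_1=1·19+1=20,  q_1=1·1+0=1
(x₁, y₁) = (20, 1);  20² − 399·1² = 1 ✓

20 1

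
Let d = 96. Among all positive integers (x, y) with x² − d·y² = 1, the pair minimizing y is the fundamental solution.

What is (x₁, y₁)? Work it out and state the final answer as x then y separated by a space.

[9; 1,3,1,18] for √96; ℓ=4 ⇒ convergent index 3
k=0  a_k=9  p_k/q_k = 9/1
k=1  a_k=1  p_k/q_k = 10/1
k=2  a_k=3  p_k/q_k = 39/4
k=3  a_k=1  p_k/q_k = 49/5
(x₁, y₁) = (49, 5);  49² − 96·5² = 1 ✓

49 5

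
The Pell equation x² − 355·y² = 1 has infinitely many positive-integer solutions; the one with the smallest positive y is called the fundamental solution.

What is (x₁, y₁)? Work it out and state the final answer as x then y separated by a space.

√355 → a₀=18, period (1,5,3,3,1,6,1,3,3,5,1,36); ℓ=12 even so k=11
k=0  a_k=18  p_k/q_k = 18/1
k=1  a_k=1  p_k/q_k = 19/1
…
k=3  a_k=3  p_k/q_k = 358/19
k=4  a_k=3  p_k/q_k = 1187/63
k=5  a_k=1  p_k/q_k = 1545/82
k=6  a_k=6  p_k/q_k = 10457/555
…
k=8  a_k=3  p_k/q_k = 46463/2466
…
k=10  a_k=5  p_k/q_k = 803418/42641
k=11  a_k=1  p_k/q_k = 954809/50676
(x₁, y₁) = (954809, 50676);  954809² − 355·50676² = 1 ✓

954809 50676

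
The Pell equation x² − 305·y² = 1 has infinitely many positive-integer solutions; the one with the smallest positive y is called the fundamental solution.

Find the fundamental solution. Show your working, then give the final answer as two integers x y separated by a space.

d=305: √d = [17; 2,6,2,34] (ℓ=4, even), read p_3/q_3
k=0  a_k=17  p_k/q_k = 17/1
…
k=2  a_k=6  p_k/q_k = 227/13
k=3  a_k=2  p_k/q_k = 489/28
fundamental: x₁=489, y₁=28  (since 239121 − 305·784 = 1)

489 28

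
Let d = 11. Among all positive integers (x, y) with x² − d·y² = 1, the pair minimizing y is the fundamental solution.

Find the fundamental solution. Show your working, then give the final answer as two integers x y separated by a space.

10 3

√11 → a₀=3, period (3,6); ℓ=2 even so k=1
a_0=3:  p_0=3·1+0=3,  q_0=3·0+1=1
a_1=3:  p_1=3·3+1=10,  q_1=3·1+0=3
→ (10, 3).  Check: 10²=100, 11·3²=99, difference 1.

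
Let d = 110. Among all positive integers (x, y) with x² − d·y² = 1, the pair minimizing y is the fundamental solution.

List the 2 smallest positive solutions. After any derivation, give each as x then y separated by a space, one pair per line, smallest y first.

√110 = [10; 2,20, …], period ℓ=2 (even) → k=1
i=0: a=10 ⇒ p=10, q=1
i=1: a=2 ⇒ p=21, q=2
(x₁, y₁) = (21, 2);  21² − 110·2² = 1 ✓
(21+2√110)^2 = 881 + 84√110

21 2
881 84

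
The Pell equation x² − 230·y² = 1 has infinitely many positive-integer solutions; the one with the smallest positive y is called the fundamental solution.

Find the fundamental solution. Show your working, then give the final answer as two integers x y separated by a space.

91 6

d=230: √d = [15; 6,30] (ℓ=2, even), read p_1/q_1
a_0=15:  p_0=15·1+0=15,  q_0=15·0+1=1
a_1=6:  p_1=6·15+1=91,  q_1=6·1+0=6
(x₁, y₁) = (91, 6);  91² − 230·6² = 1 ✓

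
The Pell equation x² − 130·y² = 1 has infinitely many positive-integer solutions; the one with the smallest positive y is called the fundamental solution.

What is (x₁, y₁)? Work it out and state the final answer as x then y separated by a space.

6499 570

√130 = [11; 2,2,22, …], period ℓ=3 (odd) → k=5
k=0  a_k=11  p_k/q_k = 11/1
…
k=4  a_k=2  p_k/q_k = 2611/229
k=5  a_k=2  p_k/q_k = 6499/570
(x₁, y₁) = (6499, 570);  6499² − 130·570² = 1 ✓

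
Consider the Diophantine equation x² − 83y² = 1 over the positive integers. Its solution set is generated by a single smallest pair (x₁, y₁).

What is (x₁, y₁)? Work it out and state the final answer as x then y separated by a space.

d=83: √d = [9; 9,18] (ℓ=2, even), read p_1/q_1
i=0: a=9 ⇒ p=9, q=1
i=1: a=9 ⇒ p=82, q=9
fundamental: x₁=82, y₁=9  (since 6724 − 83·81 = 1)

82 9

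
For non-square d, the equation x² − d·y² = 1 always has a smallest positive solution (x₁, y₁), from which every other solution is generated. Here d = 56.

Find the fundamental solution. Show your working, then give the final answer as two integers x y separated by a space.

[7; 2,14] for √56; ℓ=2 ⇒ convergent index 1
a_0=7:  p_0=7·1+0=7,  q_0=7·0+1=1
a_1=2:  p_1=2·7+1=15,  q_1=2·1+0=2
fundamental: x₁=15, y₁=2  (since 225 − 56·4 = 1)

15 2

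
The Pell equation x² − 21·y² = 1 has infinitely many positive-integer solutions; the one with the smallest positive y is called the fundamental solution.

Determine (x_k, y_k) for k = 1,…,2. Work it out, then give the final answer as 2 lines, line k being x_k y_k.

√21 → a₀=4, period (1,1,2,1,1,8); ℓ=6 even so k=5
a_0=4:  p_0=4·1+0=4,  q_0=4·0+1=1
a_1=1:  p_1=1·4+1=5,  q_1=1·1+0=1
a_2=1:  p_2=1·5+4=9,  q_2=1·1+1=2
…
a_4=1:  p_4=1·23+9=32,  q_4=1·5+2=7
a_5=1:  p_5=1·32+23=55,  q_5=1·7+5=12
fundamental: x₁=55, y₁=12  (since 3025 − 21·144 = 1)
(x_2, y_2) = (55·55 + 21·12·12, 55·12 + 12·55) = (6049, 1320)

55 12
6049 1320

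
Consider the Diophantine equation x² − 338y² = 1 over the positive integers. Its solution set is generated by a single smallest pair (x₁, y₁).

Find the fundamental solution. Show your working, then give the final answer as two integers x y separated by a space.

114243 6214

d=338: √d = [18; 2,1,1,2,36] (ℓ=5, odd), read p_9/q_9
i=0: a=18 ⇒ p=18, q=1
i=1: a=2 ⇒ p=37, q=2
…
i=4: a=2 ⇒ p=239, q=13
i=5: a=36 ⇒ p=8696, q=473
i=6: a=2 ⇒ p=17631, q=959
…
i=8: a=1 ⇒ p=43958, q=2391
i=9: a=2 ⇒ p=114243, q=6214
→ (114243, 6214).  Check: 114243²=13051463049, 338·6214²=13051463048, difference 1.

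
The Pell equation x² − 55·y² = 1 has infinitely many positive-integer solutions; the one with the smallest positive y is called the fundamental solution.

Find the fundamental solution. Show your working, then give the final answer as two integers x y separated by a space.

[7; 2,2,2,14] for √55; ℓ=4 ⇒ convergent index 3
i=0: a=7 ⇒ p=7, q=1
i=1: a=2 ⇒ p=15, q=2
i=2: a=2 ⇒ p=37, q=5
i=3: a=2 ⇒ p=89, q=12
→ (89, 12).  Check: 89²=7921, 55·12²=7920, difference 1.

89 12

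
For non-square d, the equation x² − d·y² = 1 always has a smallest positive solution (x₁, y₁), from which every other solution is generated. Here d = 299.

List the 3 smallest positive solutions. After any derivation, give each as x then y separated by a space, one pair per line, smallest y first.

415 24
344449 19920
285892255 16533576

[17; 3,2,3,34] for √299; ℓ=4 ⇒ convergent index 3
step 0: (17, 1)  from 17·(1,0) + (0,1)
step 1: (52, 3)  from 3·(17,1) + (1,0)
step 2: (121, 7)  from 2·(52,3) + (17,1)
step 3: (415, 24)  from 3·(121,7) + (52,3)
→ (415, 24).  Check: 415²=172225, 299·24²=172224, difference 1.
(415+24√299)^2 = 344449 + 19920√299
(415+24√299)^3 = 285892255 + 16533576√299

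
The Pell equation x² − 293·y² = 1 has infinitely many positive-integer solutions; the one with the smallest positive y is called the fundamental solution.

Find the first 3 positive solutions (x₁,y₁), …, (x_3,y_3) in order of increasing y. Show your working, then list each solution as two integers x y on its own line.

12320649 719780
303596783562401 17736313474440
7481018815602612315849 437045785745090703340

d=293: √d = [17; 8,1,1,8,34] (ℓ=5, odd), read p_9/q_9
step 0: (17, 1)  from 17·(1,0) + (0,1)
step 1: (137, 8)  from 8·(17,1) + (1,0)
step 2: (154, 9)  from 1·(137,8) + (17,1)
step 3: (291, 17)  from 1·(154,9) + (137,8)
…
step 5: (84679, 4947)  from 34·(2482,145) + (291,17)
…
step 7: (764593, 44668)  from 1·(679914,39721) + (84679,4947)
step 8: (1444507, 84389)  from 1·(764593,44668) + (679914,39721)
step 9: (12320649, 719780)  from 8·(1444507,84389) + (764593,44668)
(x₁, y₁) = (12320649, 719780);  12320649² − 293·719780² = 1 ✓
(12320649+719780√293)^2 = 303596783562401 + 17736313474440√293
(12320649+719780√293)^3 = 7481018815602612315849 + 437045785745090703340√293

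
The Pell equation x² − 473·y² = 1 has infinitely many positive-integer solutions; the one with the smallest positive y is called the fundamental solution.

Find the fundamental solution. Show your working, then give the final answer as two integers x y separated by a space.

87 4

d=473: √d = [21; 1,2,1,42] (ℓ=4, even), read p_3/q_3
i=0: a=21 ⇒ p=21, q=1
i=1: a=1 ⇒ p=22, q=1
i=2: a=2 ⇒ p=65, q=3
i=3: a=1 ⇒ p=87, q=4
(x₁, y₁) = (87, 4);  87² − 473·4² = 1 ✓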